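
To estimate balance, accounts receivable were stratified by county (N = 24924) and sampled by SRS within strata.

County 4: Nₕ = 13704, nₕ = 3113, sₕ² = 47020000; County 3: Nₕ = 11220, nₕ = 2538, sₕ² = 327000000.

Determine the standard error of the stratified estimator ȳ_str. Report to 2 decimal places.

154.05

Var(ȳ_str) = Σₕ Wₕ²(1 − fₕ)sₕ²/nₕ with Wₕ = Nₕ/N, N = 24924.
County 4: Wₕ = 0.54983149; term = 0.54983149²·(1 − 0.22715995)·47020000/3113 = 3529.0055.
County 3: Wₕ = 0.45016851; term = 0.45016851²·(1 − 0.22620321)·327000000/2538 = 20203.811.
Sum = 23732.817.
SE = √(23732.817) = 154.05.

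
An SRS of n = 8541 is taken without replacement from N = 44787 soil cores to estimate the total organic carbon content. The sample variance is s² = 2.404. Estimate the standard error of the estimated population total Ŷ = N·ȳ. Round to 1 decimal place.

Var(Ŷ) = N²·Var(ȳ) = N²·(1 − n/N)·s²/n.
f = 8541/44787 = 0.19070266; Var(ȳ) = 0.80929734·2.404/8541 = 2.2778958 × 10^-4.
Var(Ŷ) = 44787² · (2.2778958 × 10^-4) = 456917.51.
SE(Ŷ) = √(456917.51) = 676.0.

676.0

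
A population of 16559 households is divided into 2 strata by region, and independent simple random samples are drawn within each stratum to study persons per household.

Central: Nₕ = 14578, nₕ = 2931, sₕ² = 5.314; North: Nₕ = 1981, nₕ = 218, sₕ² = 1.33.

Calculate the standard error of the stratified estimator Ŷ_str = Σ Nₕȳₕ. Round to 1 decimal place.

573.7

Var(Ŷ_str) = Σₕ Nₕ²(1 − fₕ)sₕ²/nₕ.
Central: 14578²·(1 − 2931/14578)·5.314/2931 = 307834.83.
North: 1981²·(1 − 218/1981)·1.33/218 = 21307.472.
Sum = 329142.3.
SE = √(329142.3) = 573.7.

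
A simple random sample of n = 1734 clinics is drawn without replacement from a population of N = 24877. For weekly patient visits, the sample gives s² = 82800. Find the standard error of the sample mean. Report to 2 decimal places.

Under SRS without replacement, Var(ȳ) = (1 − f)·s²/n with f = n/N = 1734/24877 = 0.06970294.
Var(ȳ) = (1 − 0.06970294)·82800/1734 = 0.93029706·47.750865 = 44.422489.
SE(ȳ) = √(44.422489) = 6.67.

6.67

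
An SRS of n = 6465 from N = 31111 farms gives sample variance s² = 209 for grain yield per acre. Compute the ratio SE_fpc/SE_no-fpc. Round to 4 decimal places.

0.8901

f = n/N = 6465/31111 = 0.20780431.
SE_no-fpc = √(s²/n) = 0.17979967; SE_fpc = √((1−f)s²/n) = 0.16003137.
Ratio = √(1−f) = 0.89005375.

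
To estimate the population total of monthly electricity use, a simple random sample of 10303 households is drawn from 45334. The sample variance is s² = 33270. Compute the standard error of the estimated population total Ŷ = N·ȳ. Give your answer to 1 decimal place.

71611.5

Var(Ŷ) = N²·Var(ȳ) = N²·(1 − n/N)·s²/n.
f = 10303/45334 = 0.22726872; Var(ȳ) = 0.77273128·33270/10303 = 2.4952703.
Var(Ŷ) = 45334² · 2.4952703 = 5.1282085 × 10^9.
SE(Ŷ) = √(5.1282085 × 10^9) = 71611.5.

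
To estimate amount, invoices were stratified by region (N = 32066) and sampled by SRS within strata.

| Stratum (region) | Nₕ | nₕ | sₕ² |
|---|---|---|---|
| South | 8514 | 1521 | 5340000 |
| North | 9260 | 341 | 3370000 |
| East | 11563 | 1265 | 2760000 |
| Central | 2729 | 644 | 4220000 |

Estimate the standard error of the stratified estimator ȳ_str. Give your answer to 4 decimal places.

Var(ȳ_str) = Σₕ Wₕ²(1 − fₕ)sₕ²/nₕ with Wₕ = Nₕ/N, N = 32066.
South: Wₕ = 0.26551488; term = 0.26551488²·(1 − 0.17864693)·5340000/1521 = 203.2917.
North: Wₕ = 0.28877939; term = 0.28877939²·(1 − 0.03682505)·3370000/341 = 793.80366.
East: Wₕ = 0.36060001; term = 0.36060001²·(1 − 0.10940067)·2760000/1265 = 252.66925.
Central: Wₕ = 0.08510572; term = 0.08510572²·(1 − 0.23598388)·4220000/644 = 36.26157.
Sum = 1286.0262.
SE = √(1286.0262) = 35.8612.

35.8612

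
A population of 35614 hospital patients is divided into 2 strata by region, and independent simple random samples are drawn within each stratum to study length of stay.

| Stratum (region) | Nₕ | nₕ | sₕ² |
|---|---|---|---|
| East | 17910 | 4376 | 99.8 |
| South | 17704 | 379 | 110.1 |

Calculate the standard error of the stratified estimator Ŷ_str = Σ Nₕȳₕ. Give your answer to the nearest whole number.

9728

Var(Ŷ_str) = Σₕ Nₕ²(1 − fₕ)sₕ²/nₕ.
East: 17910²·(1 − 4376/17910)·99.8/4376 = 5.5280885 × 10^6.
South: 17704²·(1 − 379/17704)·110.1/379 = 8.9103088 × 10^7.
Sum = 9.4631177 × 10^7.
SE = √(9.4631177 × 10^7) = 9728.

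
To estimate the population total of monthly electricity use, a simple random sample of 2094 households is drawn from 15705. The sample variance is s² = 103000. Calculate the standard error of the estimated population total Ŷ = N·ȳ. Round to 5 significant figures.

102540

Var(Ŷ) = N²·Var(ȳ) = N²·(1 − n/N)·s²/n.
f = 2094/15705 = 0.13333333; Var(ȳ) = 0.86666667·103000/2094 = 42.629736.
Var(Ŷ) = 15705² · 42.629736 = 1.0514498 × 10^10.
SE(Ŷ) = √(1.0514498 × 10^10) = 102540.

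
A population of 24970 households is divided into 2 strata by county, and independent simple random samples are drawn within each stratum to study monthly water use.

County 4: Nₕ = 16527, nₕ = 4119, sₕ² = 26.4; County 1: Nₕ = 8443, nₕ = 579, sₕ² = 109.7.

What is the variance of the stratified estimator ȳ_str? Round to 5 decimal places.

Var(ȳ_str) = Σₕ Wₕ²(1 − fₕ)sₕ²/nₕ with Wₕ = Nₕ/N, N = 24970.
County 4: Wₕ = 0.66187425; term = 0.66187425²·(1 − 0.24922854)·26.4/4119 = 0.0021080012.
County 1: Wₕ = 0.33812575; term = 0.33812575²·(1 − 0.06857752)·109.7/579 = 0.020175824.
Sum = 0.022283825.

0.02228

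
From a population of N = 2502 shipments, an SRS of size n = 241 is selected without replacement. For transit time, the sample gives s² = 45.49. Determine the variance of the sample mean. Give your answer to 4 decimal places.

Under SRS without replacement, Var(ȳ) = (1 − f)·s²/n with f = n/N = 241/2502 = 0.09632294.
Var(ȳ) = (1 − 0.09632294)·45.49/241 = 0.90367706·0.18875519 = 0.17057373.

0.1706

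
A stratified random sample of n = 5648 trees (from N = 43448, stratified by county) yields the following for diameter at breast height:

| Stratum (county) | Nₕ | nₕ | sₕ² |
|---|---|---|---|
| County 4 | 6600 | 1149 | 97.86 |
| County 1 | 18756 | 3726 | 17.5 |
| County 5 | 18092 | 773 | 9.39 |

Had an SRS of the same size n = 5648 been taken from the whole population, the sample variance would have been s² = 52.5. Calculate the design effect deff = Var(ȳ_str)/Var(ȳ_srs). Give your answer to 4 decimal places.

Var(ȳ_str) = Σ Wₕ²(1−fₕ)sₕ²/nₕ with Wₕ = Nₕ/43448:
  County 4: (6600/43448)²·(1−1149/6600)·97.86/1149 = 0.0016231764
  County 1: (18756/43448)²·(1−3726/18756)·17.5/3726 = 7.0138233 × 10^-4
  County 5: (18092/43448)²·(1−773/18092)·9.39/773 = 0.0020163035
  → Var(ȳ_str) = 0.0043408622.
Var(ȳ_srs) = (1 − 5648/43448)·52.5/5648 = 0.0080869848.
deff = 0.0043408622 / 0.0080869848 = 0.5368.

0.5368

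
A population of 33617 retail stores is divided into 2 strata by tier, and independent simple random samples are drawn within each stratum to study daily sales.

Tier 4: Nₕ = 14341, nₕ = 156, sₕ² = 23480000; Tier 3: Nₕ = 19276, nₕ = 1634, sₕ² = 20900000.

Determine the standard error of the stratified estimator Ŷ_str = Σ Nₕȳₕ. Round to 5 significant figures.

5.9134 × 10^6

Var(Ŷ_str) = Σₕ Nₕ²(1 − fₕ)sₕ²/nₕ.
Tier 4: 14341²·(1 − 156/14341)·23480000/156 = 3.0618384 × 10^13.
Tier 3: 19276²·(1 − 1634/19276)·20900000/1634 = 4.3496966 × 10^12.
Sum = 3.4968081 × 10^13.
SE = √(3.4968081 × 10^13) = 5.9134 × 10^6.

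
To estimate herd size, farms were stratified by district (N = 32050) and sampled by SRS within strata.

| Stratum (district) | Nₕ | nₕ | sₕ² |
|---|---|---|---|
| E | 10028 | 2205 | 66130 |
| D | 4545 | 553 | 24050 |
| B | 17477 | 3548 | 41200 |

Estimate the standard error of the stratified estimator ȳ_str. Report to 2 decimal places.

2.41

Var(ȳ_str) = Σₕ Wₕ²(1 − fₕ)sₕ²/nₕ with Wₕ = Nₕ/N, N = 32050.
E: Wₕ = 0.31288612; term = 0.31288612²·(1 − 0.21988432)·66130/2205 = 2.2904537.
D: Wₕ = 0.14180967; term = 0.14180967²·(1 − 0.12167217)·24050/553 = 0.7681717.
B: Wₕ = 0.54530421; term = 0.54530421²·(1 − 0.20300967)·41200/3548 = 2.7519742.
Sum = 5.8105996.
SE = √(5.8105996) = 2.41.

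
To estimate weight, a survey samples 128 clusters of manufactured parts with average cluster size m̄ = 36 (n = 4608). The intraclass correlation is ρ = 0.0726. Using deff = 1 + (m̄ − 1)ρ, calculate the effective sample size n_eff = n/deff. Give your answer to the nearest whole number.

1301

deff = 1 + (36 − 1)·0.0726 = 1 + 2.541 = 3.541.
n_eff = 4608 / 3.541 = 1301.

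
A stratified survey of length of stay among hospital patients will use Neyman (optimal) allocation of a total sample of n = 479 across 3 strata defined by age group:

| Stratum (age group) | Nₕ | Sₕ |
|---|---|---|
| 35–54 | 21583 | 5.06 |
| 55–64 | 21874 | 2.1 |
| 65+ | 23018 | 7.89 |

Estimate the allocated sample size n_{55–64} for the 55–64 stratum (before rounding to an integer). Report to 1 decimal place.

Neyman allocation: nₕ = n·NₕSₕ / Σⱼ NⱼSⱼ.
Σ NⱼSⱼ = 21583·5.06 + 21874·2.1 + 23018·7.89 = 336757.4.
n_{55–64} = 479·21874·2.1 / 336757.4 = 65.3.

65.3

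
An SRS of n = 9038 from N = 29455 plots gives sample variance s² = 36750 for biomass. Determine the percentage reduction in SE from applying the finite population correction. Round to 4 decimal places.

f = n/N = 9038/29455 = 0.30684094.
SE_no-fpc = √(s²/n) = 2.0164734; SE_fpc = √((1−f)s²/n) = 1.6788386.
Ratio = √(1−f) = 0.83256174. Reduction = 100·(1 − 0.83256174) = 16.7438%.

16.7438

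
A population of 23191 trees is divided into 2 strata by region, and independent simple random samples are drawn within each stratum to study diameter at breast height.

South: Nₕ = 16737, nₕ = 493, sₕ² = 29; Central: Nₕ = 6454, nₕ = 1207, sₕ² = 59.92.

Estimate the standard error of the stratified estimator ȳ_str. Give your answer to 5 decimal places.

Var(ȳ_str) = Σₕ Wₕ²(1 − fₕ)sₕ²/nₕ with Wₕ = Nₕ/N, N = 23191.
South: Wₕ = 0.72170238; term = 0.72170238²·(1 − 0.02945570)·29/493 = 0.029736012.
Central: Wₕ = 0.27829762; term = 0.27829762²·(1 − 0.18701580)·59.92/1207 = 0.0031258318.
Sum = 0.032861844.
SE = √(0.032861844) = 0.18128.

0.18128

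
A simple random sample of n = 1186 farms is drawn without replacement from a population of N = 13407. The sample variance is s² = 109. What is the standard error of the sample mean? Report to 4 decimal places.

Under SRS without replacement, Var(ȳ) = (1 − f)·s²/n with f = n/N = 1186/13407 = 0.08846125.
Var(ȳ) = (1 − 0.08846125)·109/1186 = 0.91153875·0.091905565 = 0.083775484.
SE(ȳ) = √(0.083775484) = 0.2894.

0.2894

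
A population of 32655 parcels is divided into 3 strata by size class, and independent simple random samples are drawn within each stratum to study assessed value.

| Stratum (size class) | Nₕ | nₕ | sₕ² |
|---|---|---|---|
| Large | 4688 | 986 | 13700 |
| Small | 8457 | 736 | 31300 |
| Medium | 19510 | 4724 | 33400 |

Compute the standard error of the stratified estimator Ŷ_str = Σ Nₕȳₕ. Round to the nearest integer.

Var(Ŷ_str) = Σₕ Nₕ²(1 − fₕ)sₕ²/nₕ.
Large: 4688²·(1 − 986/4688)·13700/986 = 2.4113912 × 10^8.
Small: 8457²·(1 − 736/8457)·31300/736 = 2.7768755 × 10^9.
Medium: 19510²·(1 − 4724/19510)·33400/4724 = 2.0395979 × 10^9.
Sum = 5.0576125 × 10^9.
SE = √(5.0576125 × 10^9) = 71117.

71117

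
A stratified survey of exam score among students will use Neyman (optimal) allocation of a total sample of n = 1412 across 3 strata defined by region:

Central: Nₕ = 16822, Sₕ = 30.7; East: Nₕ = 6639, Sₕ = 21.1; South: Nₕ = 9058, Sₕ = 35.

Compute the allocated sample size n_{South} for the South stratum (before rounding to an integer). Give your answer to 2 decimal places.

459.81

Neyman allocation: nₕ = n·NₕSₕ / Σⱼ NⱼSⱼ.
Σ NⱼSⱼ = 16822·30.7 + 6639·21.1 + 9058·35 = 973548.3.
n_{South} = 1412·9058·35 / 973548.3 = 459.81.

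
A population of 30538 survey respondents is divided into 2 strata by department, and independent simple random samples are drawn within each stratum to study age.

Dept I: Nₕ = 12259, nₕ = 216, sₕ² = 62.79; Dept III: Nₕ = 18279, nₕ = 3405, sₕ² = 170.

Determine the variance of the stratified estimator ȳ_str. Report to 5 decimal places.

Var(ȳ_str) = Σₕ Wₕ²(1 − fₕ)sₕ²/nₕ with Wₕ = Nₕ/N, N = 30538.
Dept I: Wₕ = 0.40143428; term = 0.40143428²·(1 − 0.01761971)·62.79/216 = 0.046019859.
Dept III: Wₕ = 0.59856572; term = 0.59856572²·(1 − 0.18627934)·170/3405 = 0.014555624.
Sum = 0.060575483.

0.06058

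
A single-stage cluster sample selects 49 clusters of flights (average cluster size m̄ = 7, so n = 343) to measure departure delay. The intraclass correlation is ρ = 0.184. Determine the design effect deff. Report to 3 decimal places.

2.104

deff = 1 + (7 − 1)·0.184 = 1 + 1.104 = 2.104.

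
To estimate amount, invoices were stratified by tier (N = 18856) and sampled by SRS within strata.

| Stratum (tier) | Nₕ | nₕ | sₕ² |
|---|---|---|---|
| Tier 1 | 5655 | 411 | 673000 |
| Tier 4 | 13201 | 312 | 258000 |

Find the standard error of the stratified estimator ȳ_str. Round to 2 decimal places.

23.07

Var(ȳ_str) = Σₕ Wₕ²(1 − fₕ)sₕ²/nₕ with Wₕ = Nₕ/N, N = 18856.
Tier 1: Wₕ = 0.29990454; term = 0.29990454²·(1 − 0.07267905)·673000/411 = 136.57443.
Tier 4: Wₕ = 0.70009546; term = 0.70009546²·(1 − 0.02363457)·258000/312 = 395.72367.
Sum = 532.2981.
SE = √(532.2981) = 23.07.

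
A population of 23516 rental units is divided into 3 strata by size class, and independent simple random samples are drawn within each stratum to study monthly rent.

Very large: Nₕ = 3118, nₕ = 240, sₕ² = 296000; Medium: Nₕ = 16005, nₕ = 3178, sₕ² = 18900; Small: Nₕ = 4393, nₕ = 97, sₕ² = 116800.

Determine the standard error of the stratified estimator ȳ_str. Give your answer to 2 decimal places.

Var(ȳ_str) = Σₕ Wₕ²(1 − fₕ)sₕ²/nₕ with Wₕ = Nₕ/N, N = 23516.
Very large: Wₕ = 0.13259058; term = 0.13259058²·(1 − 0.07697242)·296000/240 = 20.013381.
Medium: Wₕ = 0.68060044; term = 0.68060044²·(1 − 0.19856295)·18900/3178 = 2.2078104.
Small: Wₕ = 0.18680898; term = 0.18680898²·(1 − 0.02208058)·116800/97 = 41.093173.
Sum = 63.314364.
SE = √(63.314364) = 7.96.

7.96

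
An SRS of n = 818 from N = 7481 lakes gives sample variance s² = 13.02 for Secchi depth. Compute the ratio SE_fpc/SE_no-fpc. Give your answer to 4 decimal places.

0.9437

f = n/N = 818/7481 = 0.10934367.
SE_no-fpc = √(s²/n) = 0.12616208; SE_fpc = √((1−f)s²/n) = 0.11906495.
Ratio = √(1−f) = 0.94374590.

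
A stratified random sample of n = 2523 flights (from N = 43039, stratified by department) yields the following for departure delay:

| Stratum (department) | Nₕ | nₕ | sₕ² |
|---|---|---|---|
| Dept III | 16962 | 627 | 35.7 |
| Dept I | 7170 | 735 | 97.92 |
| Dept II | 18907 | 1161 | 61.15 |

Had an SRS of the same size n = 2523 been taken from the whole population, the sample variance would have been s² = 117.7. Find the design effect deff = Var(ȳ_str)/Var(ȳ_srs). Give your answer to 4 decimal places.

0.4867

Var(ȳ_str) = Σ Wₕ²(1−fₕ)sₕ²/nₕ with Wₕ = Nₕ/43039:
  Dept III: (16962/43039)²·(1−627/16962)·35.7/627 = 0.0085167231
  Dept I: (7170/43039)²·(1−735/7170)·97.92/735 = 0.00331839
  Dept II: (18907/43039)²·(1−1161/18907)·61.15/1161 = 0.0095403213
  → Var(ȳ_str) = 0.021375434.
Var(ȳ_srs) = (1 − 2523/43039)·117.7/2523 = 0.043916084.
deff = 0.021375434 / 0.043916084 = 0.4867.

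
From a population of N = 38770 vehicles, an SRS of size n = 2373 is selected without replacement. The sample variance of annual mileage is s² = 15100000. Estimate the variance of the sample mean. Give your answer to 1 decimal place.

Under SRS without replacement, Var(ȳ) = (1 − f)·s²/n with f = n/N = 2373/38770 = 0.06120712.
Var(ȳ) = (1 − 0.06120712)·15100000/2373 = 0.93879288·6363.2533 = 5973.7769.

5973.8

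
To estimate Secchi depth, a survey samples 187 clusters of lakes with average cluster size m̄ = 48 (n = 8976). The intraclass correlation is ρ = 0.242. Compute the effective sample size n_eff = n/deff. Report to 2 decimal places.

725.39

deff = 1 + (48 − 1)·0.242 = 1 + 11.374 = 12.374.
n_eff = 8976 / 12.374 = 725.39.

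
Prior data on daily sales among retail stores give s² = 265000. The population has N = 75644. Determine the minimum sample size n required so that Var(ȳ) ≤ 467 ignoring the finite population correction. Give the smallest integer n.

568

Without fpc, n₀ = s²/D = 265000/467 = 567.4518.
Rounding up, n = 568.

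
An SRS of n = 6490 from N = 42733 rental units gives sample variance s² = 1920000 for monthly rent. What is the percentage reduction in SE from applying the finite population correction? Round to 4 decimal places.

f = n/N = 6490/42733 = 0.15187326.
SE_no-fpc = √(s²/n) = 17.199993; SE_fpc = √((1−f)s²/n) = 15.840126.
Ratio = √(1−f) = 0.92093797. Reduction = 100·(1 − 0.92093797) = 7.9062%.

7.9062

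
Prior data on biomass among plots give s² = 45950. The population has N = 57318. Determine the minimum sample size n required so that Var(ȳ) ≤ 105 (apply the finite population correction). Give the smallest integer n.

Without fpc, n₀ = s²/D = 45950/105 = 437.6190.
With fpc, (1 − n/N)·s²/n ≤ D requires n ≥ n₀/(1 + n₀/N) = 437.6190/(1 + 437.6190/57318) = 434.3031.
Rounding up, n = 435.

435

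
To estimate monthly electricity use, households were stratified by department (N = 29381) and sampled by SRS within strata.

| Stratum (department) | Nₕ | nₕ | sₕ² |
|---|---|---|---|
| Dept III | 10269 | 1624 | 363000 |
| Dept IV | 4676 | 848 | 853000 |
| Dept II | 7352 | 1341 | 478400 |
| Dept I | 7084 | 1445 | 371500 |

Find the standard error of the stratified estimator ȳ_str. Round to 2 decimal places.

8.60

Var(ȳ_str) = Σₕ Wₕ²(1 − fₕ)sₕ²/nₕ with Wₕ = Nₕ/N, N = 29381.
Dept III: Wₕ = 0.34951159; term = 0.34951159²·(1 − 0.15814588)·363000/1624 = 22.986911.
Dept IV: Wₕ = 0.15915047; term = 0.15915047²·(1 − 0.18135158)·853000/848 = 20.857702.
Dept II: Wₕ = 0.25022974; term = 0.25022974²·(1 − 0.18239935)·478400/1341 = 18.263393.
Dept I: Wₕ = 0.24110820; term = 0.24110820²·(1 − 0.20398080)·371500/1445 = 11.897028.
Sum = 74.005034.
SE = √(74.005034) = 8.60.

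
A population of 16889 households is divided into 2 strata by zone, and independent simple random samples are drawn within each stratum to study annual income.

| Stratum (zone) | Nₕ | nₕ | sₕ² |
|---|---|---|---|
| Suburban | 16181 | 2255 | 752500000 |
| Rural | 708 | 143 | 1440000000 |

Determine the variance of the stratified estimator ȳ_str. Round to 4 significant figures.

Var(ȳ_str) = Σₕ Wₕ²(1 − fₕ)sₕ²/nₕ with Wₕ = Nₕ/N, N = 16889.
Suburban: Wₕ = 0.95807922; term = 0.95807922²·(1 − 0.13936098)·752500000/2255 = 263623.33.
Rural: Wₕ = 0.04192078; term = 0.04192078²·(1 − 0.20197740)·1440000000/143 = 14122.133.
Sum = 277745.46.

277700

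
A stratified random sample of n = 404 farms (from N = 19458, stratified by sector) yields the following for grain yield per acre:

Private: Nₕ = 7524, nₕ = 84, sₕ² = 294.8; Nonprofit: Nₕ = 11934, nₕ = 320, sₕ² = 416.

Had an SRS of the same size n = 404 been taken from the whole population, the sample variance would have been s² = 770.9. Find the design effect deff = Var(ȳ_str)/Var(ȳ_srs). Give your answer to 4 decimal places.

Var(ȳ_str) = Σ Wₕ²(1−fₕ)sₕ²/nₕ with Wₕ = Nₕ/19458:
  Private: (7524/19458)²·(1−84/7524)·294.8/84 = 0.51888787
  Nonprofit: (11934/19458)²·(1−320/11934)·416/320 = 0.47589902
  → Var(ȳ_str) = 0.99478689.
Var(ȳ_srs) = (1 − 404/19458)·770.9/404 = 1.8685497.
deff = 0.99478689 / 1.8685497 = 0.5324.

0.5324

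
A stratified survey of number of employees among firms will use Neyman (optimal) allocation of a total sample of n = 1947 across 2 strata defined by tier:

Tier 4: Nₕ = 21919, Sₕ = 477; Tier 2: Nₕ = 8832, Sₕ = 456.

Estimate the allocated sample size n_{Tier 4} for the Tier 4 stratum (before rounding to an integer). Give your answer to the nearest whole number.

Neyman allocation: nₕ = n·NₕSₕ / Σⱼ NⱼSⱼ.
Σ NⱼSⱼ = 21919·477 + 8832·456 = 1.4482755 × 10^7.
n_{Tier 4} = 1947·21919·477 / (1.4482755 × 10^7) = 1406.

1406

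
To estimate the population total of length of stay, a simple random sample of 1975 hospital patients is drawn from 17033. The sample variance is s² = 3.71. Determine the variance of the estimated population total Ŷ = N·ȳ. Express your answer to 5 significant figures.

Var(Ŷ) = N²·Var(ȳ) = N²·(1 − n/N)·s²/n.
f = 1975/17033 = 0.11595139; Var(ȳ) = 0.88404861·3.71/1975 = 0.0016606685.
Var(Ŷ) = 17033² · 0.0016606685 = 481798.28.

481800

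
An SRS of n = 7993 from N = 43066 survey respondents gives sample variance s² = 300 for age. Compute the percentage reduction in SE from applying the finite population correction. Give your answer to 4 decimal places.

9.7558

f = n/N = 7993/43066 = 0.18559885.
SE_no-fpc = √(s²/n) = 0.19373394; SE_fpc = √((1−f)s²/n) = 0.1748336.
Ratio = √(1−f) = 0.90244177. Reduction = 100·(1 − 0.90244177) = 9.7558%.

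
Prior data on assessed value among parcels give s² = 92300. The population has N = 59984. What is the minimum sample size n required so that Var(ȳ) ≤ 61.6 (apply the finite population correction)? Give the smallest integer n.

1462

Without fpc, n₀ = s²/D = 92300/61.6 = 1498.3766.
With fpc, (1 − n/N)·s²/n ≤ D requires n ≥ n₀/(1 + n₀/N) = 1498.3766/(1 + 1498.3766/59984) = 1461.8599.
Rounding up, n = 1462.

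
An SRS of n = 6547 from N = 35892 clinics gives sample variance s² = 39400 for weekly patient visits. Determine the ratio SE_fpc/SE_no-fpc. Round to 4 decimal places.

0.9042

f = n/N = 6547/35892 = 0.18240834.
SE_no-fpc = √(s²/n) = 2.453166; SE_fpc = √((1−f)s²/n) = 2.2181717.
Ratio = √(1−f) = 0.90420775.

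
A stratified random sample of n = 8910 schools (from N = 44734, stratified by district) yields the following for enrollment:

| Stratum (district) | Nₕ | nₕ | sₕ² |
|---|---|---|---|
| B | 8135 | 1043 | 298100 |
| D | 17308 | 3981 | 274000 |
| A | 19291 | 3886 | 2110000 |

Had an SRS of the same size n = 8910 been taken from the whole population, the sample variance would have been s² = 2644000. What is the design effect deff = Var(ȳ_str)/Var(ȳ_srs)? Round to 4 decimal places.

0.4074

Var(ȳ_str) = Σ Wₕ²(1−fₕ)sₕ²/nₕ with Wₕ = Nₕ/44734:
  B: (8135/44734)²·(1−1043/8135)·298100/1043 = 8.2400242
  D: (17308/44734)²·(1−3981/17308)·274000/3981 = 7.9334521
  A: (19291/44734)²·(1−3886/19291)·2110000/3886 = 80.634451
  → Var(ȳ_str) = 96.807927.
Var(ȳ_srs) = (1 − 8910/44734)·2644000/8910 = 237.6403.
deff = 96.807927 / 237.6403 = 0.4074.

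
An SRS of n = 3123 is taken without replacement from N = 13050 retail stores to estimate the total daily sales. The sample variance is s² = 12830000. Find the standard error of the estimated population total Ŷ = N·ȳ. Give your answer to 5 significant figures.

Var(Ŷ) = N²·Var(ȳ) = N²·(1 − n/N)·s²/n.
f = 3123/13050 = 0.23931034; Var(ȳ) = 0.76068966·12830000/3123 = 3125.0875.
Var(Ŷ) = 13050² · 3125.0875 = 5.3221021 × 10^11.
SE(Ŷ) = √(5.3221021 × 10^11) = 729530.

729530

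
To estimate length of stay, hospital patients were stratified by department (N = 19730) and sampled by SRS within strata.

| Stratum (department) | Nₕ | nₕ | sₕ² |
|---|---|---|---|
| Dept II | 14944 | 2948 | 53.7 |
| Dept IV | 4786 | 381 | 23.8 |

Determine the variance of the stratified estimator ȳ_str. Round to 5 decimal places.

0.01177

Var(ȳ_str) = Σₕ Wₕ²(1 − fₕ)sₕ²/nₕ with Wₕ = Nₕ/N, N = 19730.
Dept II: Wₕ = 0.75742524; term = 0.75742524²·(1 − 0.19726981)·53.7/2948 = 0.0083887249.
Dept IV: Wₕ = 0.24257476; term = 0.24257476²·(1 − 0.07960719)·23.8/381 = 0.0033831123.
Sum = 0.011771837.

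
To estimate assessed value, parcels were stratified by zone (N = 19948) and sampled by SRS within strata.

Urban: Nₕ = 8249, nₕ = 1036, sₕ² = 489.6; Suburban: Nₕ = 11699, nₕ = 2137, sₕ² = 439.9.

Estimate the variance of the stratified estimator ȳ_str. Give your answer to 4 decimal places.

Var(ȳ_str) = Σₕ Wₕ²(1 − fₕ)sₕ²/nₕ with Wₕ = Nₕ/N, N = 19948.
Urban: Wₕ = 0.41352517; term = 0.41352517²·(1 − 0.12559098)·489.6/1036 = 0.070664318.
Suburban: Wₕ = 0.58647483; term = 0.58647483²·(1 − 0.18266519)·439.9/2137 = 0.057869296.
Sum = 0.12853361.

0.1285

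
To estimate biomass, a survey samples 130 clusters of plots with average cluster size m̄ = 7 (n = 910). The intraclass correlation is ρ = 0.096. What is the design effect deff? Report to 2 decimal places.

deff = 1 + (7 − 1)·0.096 = 1 + 0.576 = 1.576.

1.58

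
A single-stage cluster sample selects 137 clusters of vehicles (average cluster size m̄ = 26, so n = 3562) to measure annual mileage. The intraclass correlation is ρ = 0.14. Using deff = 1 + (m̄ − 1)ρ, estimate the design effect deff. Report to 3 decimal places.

4.500

deff = 1 + (26 − 1)·0.14 = 1 + 3.5 = 4.5.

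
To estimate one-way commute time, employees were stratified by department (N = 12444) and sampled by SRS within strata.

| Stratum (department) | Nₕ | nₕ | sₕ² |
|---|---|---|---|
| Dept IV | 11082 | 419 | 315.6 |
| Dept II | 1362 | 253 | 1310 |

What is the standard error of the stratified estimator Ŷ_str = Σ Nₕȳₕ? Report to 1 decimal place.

Var(Ŷ_str) = Σₕ Nₕ²(1 − fₕ)sₕ²/nₕ.
Dept IV: 11082²·(1 − 419/11082)·315.6/419 = 8.9006255 × 10^7.
Dept II: 1362²·(1 − 253/1362)·1310/253 = 7.8209485 × 10^6.
Sum = 9.6827204 × 10^7.
SE = √(9.6827204 × 10^7) = 9840.1.

9840.1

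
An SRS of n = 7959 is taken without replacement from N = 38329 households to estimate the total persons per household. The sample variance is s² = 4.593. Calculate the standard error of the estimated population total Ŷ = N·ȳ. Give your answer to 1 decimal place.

819.6

Var(Ŷ) = N²·Var(ȳ) = N²·(1 − n/N)·s²/n.
f = 7959/38329 = 0.20764956; Var(ȳ) = 0.79235044·4.593/7959 = 4.5725161 × 10^-4.
Var(Ŷ) = 38329² · (4.5725161 × 10^-4) = 671753.94.
SE(Ŷ) = √(671753.94) = 819.6.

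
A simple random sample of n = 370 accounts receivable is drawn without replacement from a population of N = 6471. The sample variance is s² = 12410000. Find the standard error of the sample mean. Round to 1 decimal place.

177.8

Under SRS without replacement, Var(ȳ) = (1 − f)·s²/n with f = n/N = 370/6471 = 0.05717818.
Var(ȳ) = (1 − 0.05717818)·12410000/370 = 0.94282182·33540.541 = 31622.753.
SE(ȳ) = √(31622.753) = 177.8.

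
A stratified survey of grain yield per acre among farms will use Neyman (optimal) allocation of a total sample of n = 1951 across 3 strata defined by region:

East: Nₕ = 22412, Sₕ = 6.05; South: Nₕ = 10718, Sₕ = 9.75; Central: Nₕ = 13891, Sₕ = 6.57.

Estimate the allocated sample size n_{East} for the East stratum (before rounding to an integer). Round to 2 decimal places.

Neyman allocation: nₕ = n·NₕSₕ / Σⱼ NⱼSⱼ.
Σ NⱼSⱼ = 22412·6.05 + 10718·9.75 + 13891·6.57 = 331356.97.
n_{East} = 1951·22412·6.05 / 331356.97 = 798.36.

798.36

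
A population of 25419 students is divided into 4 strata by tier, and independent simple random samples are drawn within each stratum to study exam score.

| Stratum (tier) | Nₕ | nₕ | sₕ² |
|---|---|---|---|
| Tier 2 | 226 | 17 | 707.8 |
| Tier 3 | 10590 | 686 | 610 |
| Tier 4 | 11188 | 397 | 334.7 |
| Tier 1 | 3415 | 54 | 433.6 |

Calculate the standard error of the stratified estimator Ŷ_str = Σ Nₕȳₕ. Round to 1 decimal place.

17005.2

Var(Ŷ_str) = Σₕ Nₕ²(1 − fₕ)sₕ²/nₕ.
Tier 2: 226²·(1 − 17/226)·707.8/17 = 1.9666015 × 10^6.
Tier 3: 10590²·(1 − 686/10590)·610/686 = 9.3263629 × 10^7.
Tier 4: 11188²·(1 − 397/11188)·334.7/397 = 1.0178396 × 10^8.
Tier 1: 3415²·(1 − 54/3415)·433.6/54 = 9.2162603 × 10^7.
Sum = 2.8917679 × 10^8.
SE = √(2.8917679 × 10^8) = 17005.2.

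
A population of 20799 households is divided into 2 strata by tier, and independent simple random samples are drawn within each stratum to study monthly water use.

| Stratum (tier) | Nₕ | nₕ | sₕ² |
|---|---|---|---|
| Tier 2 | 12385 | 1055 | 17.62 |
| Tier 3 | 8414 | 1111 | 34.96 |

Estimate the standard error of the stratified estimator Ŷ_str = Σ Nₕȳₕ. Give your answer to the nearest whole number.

Var(Ŷ_str) = Σₕ Nₕ²(1 − fₕ)sₕ²/nₕ.
Tier 2: 12385²·(1 − 1055/12385)·17.62/1055 = 2.3435777 × 10^6.
Tier 3: 8414²·(1 − 1111/8414)·34.96/1111 = 1.9335757 × 10^6.
Sum = 4.2771534 × 10^6.
SE = √(4.2771534 × 10^6) = 2068.

2068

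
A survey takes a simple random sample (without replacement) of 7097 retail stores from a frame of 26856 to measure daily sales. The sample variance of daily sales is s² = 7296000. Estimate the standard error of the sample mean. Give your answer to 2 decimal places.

27.50

Under SRS without replacement, Var(ȳ) = (1 − f)·s²/n with f = n/N = 7097/26856 = 0.26426125.
Var(ȳ) = (1 − 0.26426125)·7296000/7097 = 0.73573875·1028.04 = 756.36888.
SE(ȳ) = √(756.36888) = 27.50.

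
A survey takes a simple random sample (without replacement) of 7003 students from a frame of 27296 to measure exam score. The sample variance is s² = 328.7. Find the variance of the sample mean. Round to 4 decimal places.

0.0349

Under SRS without replacement, Var(ȳ) = (1 − f)·s²/n with f = n/N = 7003/27296 = 0.25655774.
Var(ȳ) = (1 − 0.25655774)·328.7/7003 = 0.74344226·0.046937027 = 0.03489497.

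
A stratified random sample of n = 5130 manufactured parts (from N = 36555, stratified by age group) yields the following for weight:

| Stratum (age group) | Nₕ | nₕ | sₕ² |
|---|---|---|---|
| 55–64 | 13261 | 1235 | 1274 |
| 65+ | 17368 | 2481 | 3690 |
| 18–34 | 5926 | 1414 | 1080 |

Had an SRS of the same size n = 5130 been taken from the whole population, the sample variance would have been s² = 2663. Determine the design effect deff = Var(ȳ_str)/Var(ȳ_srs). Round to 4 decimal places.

Var(ȳ_str) = Σ Wₕ²(1−fₕ)sₕ²/nₕ with Wₕ = Nₕ/36555:
  55–64: (13261/36555)²·(1−1235/13261)·1274/1235 = 0.1231137
  65+: (17368/36555)²·(1−2481/17368)·3690/2481 = 0.2877816
  18–34: (5926/36555)²·(1−1414/5926)·1080/1414 = 0.015283102
  → Var(ȳ_str) = 0.4261784.
Var(ȳ_srs) = (1 − 5130/36555)·2663/5130 = 0.44625418.
deff = 0.4261784 / 0.44625418 = 0.9550.

0.9550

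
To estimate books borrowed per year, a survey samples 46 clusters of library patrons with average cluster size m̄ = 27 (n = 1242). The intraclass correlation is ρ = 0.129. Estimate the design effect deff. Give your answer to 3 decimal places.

deff = 1 + (27 − 1)·0.129 = 1 + 3.354 = 4.354.

4.354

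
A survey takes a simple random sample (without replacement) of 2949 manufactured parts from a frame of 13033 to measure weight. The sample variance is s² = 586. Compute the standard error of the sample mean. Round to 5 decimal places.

0.39211

Under SRS without replacement, Var(ȳ) = (1 − f)·s²/n with f = n/N = 2949/13033 = 0.22627177.
Var(ȳ) = (1 − 0.22627177)·586/2949 = 0.77372823·0.19871143 = 0.15374864.
SE(ȳ) = √(0.15374864) = 0.39211.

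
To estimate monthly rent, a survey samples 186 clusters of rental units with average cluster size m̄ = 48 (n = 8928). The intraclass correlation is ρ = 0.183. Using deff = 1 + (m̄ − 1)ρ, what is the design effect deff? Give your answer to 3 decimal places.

deff = 1 + (48 − 1)·0.183 = 1 + 8.601 = 9.601.

9.601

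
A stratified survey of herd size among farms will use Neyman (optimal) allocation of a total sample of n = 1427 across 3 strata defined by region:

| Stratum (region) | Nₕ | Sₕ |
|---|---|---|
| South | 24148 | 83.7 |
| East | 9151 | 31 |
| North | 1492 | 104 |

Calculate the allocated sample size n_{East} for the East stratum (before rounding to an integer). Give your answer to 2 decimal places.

Neyman allocation: nₕ = n·NₕSₕ / Σⱼ NⱼSⱼ.
Σ NⱼSⱼ = 24148·83.7 + 9151·31 + 1492·104 = 2.4600366 × 10^6.
n_{East} = 1427·9151·31 / (2.4600366 × 10^6) = 164.56.

164.56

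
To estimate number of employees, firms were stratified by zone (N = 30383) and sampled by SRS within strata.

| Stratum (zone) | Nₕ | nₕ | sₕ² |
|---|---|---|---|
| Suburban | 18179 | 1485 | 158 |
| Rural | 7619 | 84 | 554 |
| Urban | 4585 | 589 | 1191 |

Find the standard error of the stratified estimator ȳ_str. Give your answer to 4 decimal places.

0.6966

Var(ȳ_str) = Σₕ Wₕ²(1 − fₕ)sₕ²/nₕ with Wₕ = Nₕ/N, N = 30383.
Suburban: Wₕ = 0.59832801; term = 0.59832801²·(1 − 0.08168766)·158/1485 = 0.034978383.
Rural: Wₕ = 0.25076523; term = 0.25076523²·(1 − 0.01102507)·554/84 = 0.41015726.
Urban: Wₕ = 0.15090676; term = 0.15090676²·(1 − 0.12846238)·1191/589 = 0.040132848.
Sum = 0.48526849.
SE = √(0.48526849) = 0.6966.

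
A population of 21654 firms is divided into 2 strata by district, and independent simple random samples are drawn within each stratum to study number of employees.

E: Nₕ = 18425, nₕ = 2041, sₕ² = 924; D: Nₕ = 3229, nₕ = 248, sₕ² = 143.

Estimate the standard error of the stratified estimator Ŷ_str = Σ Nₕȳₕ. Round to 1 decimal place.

Var(Ŷ_str) = Σₕ Nₕ²(1 − fₕ)sₕ²/nₕ.
E: 18425²·(1 − 2041/18425)·924/2041 = 1.3666472 × 10^8.
D: 3229²·(1 − 248/3229)·143/248 = 5.5502734 × 10^6.
Sum = 1.4221499 × 10^8.
SE = √(1.4221499 × 10^8) = 11925.4.

11925.4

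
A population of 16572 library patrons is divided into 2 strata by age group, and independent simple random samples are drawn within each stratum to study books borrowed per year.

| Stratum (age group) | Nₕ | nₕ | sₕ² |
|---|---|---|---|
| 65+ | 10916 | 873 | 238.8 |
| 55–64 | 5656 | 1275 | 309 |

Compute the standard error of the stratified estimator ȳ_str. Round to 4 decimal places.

0.3620

Var(ȳ_str) = Σₕ Wₕ²(1 − fₕ)sₕ²/nₕ with Wₕ = Nₕ/N, N = 16572.
65+: Wₕ = 0.65870142; term = 0.65870142²·(1 − 0.07997435)·238.8/873 = 0.10919361.
55–64: Wₕ = 0.34129858; term = 0.34129858²·(1 − 0.22542433)·309/1275 = 0.021866592.
Sum = 0.1310602.
SE = √(0.1310602) = 0.3620.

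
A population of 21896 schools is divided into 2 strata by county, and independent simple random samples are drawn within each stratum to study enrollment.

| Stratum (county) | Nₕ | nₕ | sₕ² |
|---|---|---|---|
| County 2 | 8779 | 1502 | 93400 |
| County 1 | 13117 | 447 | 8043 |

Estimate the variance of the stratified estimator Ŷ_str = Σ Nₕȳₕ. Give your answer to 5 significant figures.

Var(Ŷ_str) = Σₕ Nₕ²(1 − fₕ)sₕ²/nₕ.
County 2: 8779²·(1 − 1502/8779)·93400/1502 = 3.9725957 × 10^9.
County 1: 13117²·(1 − 447/13117)·8043/447 = 2.9903476 × 10^9.
Sum = 6.9629433 × 10^9.

6.9629 × 10^9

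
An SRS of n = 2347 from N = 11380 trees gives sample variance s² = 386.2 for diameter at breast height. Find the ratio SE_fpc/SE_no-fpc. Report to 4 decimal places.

f = n/N = 2347/11380 = 0.20623902.
SE_no-fpc = √(s²/n) = 0.40564823; SE_fpc = √((1−f)s²/n) = 0.36140526.
Ratio = √(1−f) = 0.89093265.

0.8909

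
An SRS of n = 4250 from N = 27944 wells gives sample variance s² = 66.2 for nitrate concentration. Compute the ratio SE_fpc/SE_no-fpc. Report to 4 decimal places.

0.9208

f = n/N = 4250/27944 = 0.15208989.
SE_no-fpc = √(s²/n) = 0.12480573; SE_fpc = √((1−f)s²/n) = 0.11492366.
Ratio = √(1−f) = 0.92082034.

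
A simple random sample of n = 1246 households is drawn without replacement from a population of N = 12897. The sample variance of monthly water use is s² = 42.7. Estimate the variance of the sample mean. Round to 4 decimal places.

0.0310

Under SRS without replacement, Var(ȳ) = (1 − f)·s²/n with f = n/N = 1246/12897 = 0.09661162.
Var(ȳ) = (1 − 0.09661162)·42.7/1246 = 0.90338838·0.034269663 = 0.030958815.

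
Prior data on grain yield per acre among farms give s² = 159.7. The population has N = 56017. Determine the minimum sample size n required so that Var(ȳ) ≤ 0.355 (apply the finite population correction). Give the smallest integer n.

447

Without fpc, n₀ = s²/D = 159.7/0.355 = 449.8592.
With fpc, (1 − n/N)·s²/n ≤ D requires n ≥ n₀/(1 + n₀/N) = 449.8592/(1 + 449.8592/56017) = 446.2753.
Rounding up, n = 447.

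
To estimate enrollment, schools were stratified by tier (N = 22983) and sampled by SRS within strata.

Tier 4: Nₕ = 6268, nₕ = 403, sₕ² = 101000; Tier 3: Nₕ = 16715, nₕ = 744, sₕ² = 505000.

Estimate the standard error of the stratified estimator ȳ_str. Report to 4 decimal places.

18.9863

Var(ȳ_str) = Σₕ Wₕ²(1 − fₕ)sₕ²/nₕ with Wₕ = Nₕ/N, N = 22983.
Tier 4: Wₕ = 0.27272332; term = 0.27272332²·(1 − 0.06429483)·101000/403 = 17.442145.
Tier 3: Wₕ = 0.72727668; term = 0.72727668²·(1 − 0.04451092)·505000/744 = 343.039.
Sum = 360.48115.
SE = √(360.48115) = 18.9863.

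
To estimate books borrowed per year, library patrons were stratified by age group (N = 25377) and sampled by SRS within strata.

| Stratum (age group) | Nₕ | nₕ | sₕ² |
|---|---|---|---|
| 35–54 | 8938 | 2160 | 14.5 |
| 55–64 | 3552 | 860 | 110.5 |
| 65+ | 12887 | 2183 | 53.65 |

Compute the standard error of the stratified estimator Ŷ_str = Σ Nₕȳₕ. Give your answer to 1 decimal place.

2241.7

Var(Ŷ_str) = Σₕ Nₕ²(1 − fₕ)sₕ²/nₕ.
35–54: 8938²·(1 − 2160/8938)·14.5/2160 = 406683.14.
55–64: 3552²·(1 − 860/3552)·110.5/860 = 1.2286038 × 10^6.
65+: 12887²·(1 − 2183/12887)·53.65/2183 = 3.390111 × 10^6.
Sum = 5.0253979 × 10^6.
SE = √(5.0253979 × 10^6) = 2241.7.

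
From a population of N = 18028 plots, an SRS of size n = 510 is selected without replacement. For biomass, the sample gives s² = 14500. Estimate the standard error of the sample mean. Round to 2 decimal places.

Under SRS without replacement, Var(ȳ) = (1 − f)·s²/n with f = n/N = 510/18028 = 0.02828933.
Var(ȳ) = (1 − 0.02828933)·14500/510 = 0.97171067·28.431373 = 27.627068.
SE(ȳ) = √(27.627068) = 5.26.

5.26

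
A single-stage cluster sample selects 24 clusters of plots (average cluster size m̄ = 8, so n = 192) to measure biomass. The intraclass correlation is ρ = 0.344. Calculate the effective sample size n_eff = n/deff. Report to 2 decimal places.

deff = 1 + (8 − 1)·0.344 = 1 + 2.408 = 3.408.
n_eff = 192 / 3.408 = 56.34.

56.34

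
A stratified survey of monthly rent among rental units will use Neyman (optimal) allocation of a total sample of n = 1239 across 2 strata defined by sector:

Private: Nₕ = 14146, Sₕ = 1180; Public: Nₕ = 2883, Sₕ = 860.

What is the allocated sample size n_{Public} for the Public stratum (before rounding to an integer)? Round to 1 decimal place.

Neyman allocation: nₕ = n·NₕSₕ / Σⱼ NⱼSⱼ.
Σ NⱼSⱼ = 14146·1180 + 2883·860 = 1.917166 × 10^7.
n_{Public} = 1239·2883·860 / (1.917166 × 10^7) = 160.2.

160.2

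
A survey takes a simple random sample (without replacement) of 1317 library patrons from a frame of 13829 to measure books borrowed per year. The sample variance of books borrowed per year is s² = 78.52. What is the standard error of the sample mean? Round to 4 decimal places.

Under SRS without replacement, Var(ȳ) = (1 − f)·s²/n with f = n/N = 1317/13829 = 0.09523465.
Var(ȳ) = (1 − 0.09523465)·78.52/1317 = 0.90476535·0.059620349 = 0.053942426.
SE(ȳ) = √(0.053942426) = 0.2323.

0.2323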